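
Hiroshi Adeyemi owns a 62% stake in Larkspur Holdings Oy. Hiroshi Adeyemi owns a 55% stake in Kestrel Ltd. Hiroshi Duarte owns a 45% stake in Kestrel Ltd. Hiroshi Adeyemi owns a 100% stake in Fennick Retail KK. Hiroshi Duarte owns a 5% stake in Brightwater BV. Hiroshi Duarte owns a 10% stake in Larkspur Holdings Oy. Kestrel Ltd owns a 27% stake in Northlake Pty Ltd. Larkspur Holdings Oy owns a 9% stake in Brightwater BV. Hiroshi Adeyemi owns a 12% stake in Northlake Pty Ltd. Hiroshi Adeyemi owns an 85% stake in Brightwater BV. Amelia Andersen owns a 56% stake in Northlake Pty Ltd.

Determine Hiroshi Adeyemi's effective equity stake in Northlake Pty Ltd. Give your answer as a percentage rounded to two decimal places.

Hiroshi Adeyemi reaches Northlake along 2 paths.
Via Kestrel: 55% × 27% = 14.85%.
Direct stake: 12% = 12%.
Total: 14.85% + 12% = 26.85%.

26.85%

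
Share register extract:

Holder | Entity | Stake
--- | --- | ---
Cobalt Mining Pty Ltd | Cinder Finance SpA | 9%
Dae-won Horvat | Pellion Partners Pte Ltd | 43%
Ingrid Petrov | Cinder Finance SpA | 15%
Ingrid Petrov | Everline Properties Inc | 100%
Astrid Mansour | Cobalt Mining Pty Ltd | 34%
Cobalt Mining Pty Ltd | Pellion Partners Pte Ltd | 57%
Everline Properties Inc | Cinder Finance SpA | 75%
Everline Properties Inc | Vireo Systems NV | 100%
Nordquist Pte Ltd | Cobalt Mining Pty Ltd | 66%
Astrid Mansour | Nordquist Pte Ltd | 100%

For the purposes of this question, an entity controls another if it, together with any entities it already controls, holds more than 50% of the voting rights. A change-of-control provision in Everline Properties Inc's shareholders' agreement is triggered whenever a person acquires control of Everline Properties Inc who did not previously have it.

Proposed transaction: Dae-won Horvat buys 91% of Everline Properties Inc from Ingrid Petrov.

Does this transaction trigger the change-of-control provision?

Yes

The purchase adds only to Dae-won's holdings (Ingrid's stake shrinks), so Dae-won is the only person who could newly come to control Everline.
Dae-won's largest direct stake is 43% in Pellion, which does not meet the threshold, so Dae-won controls no company.
Neither Dae-won nor any entity Dae-won controls holds any voting interest in Everline.
So before the transaction, Dae-won does not control Everline.
After the purchase, Dae-won holds 91% of Everline directly, and Ingrid's stake falls to 9%.
Dae-won holds 91% of Everline, so Dae-won controls Everline.
Dae-won did not control Everline before and does after, so the clause is triggered.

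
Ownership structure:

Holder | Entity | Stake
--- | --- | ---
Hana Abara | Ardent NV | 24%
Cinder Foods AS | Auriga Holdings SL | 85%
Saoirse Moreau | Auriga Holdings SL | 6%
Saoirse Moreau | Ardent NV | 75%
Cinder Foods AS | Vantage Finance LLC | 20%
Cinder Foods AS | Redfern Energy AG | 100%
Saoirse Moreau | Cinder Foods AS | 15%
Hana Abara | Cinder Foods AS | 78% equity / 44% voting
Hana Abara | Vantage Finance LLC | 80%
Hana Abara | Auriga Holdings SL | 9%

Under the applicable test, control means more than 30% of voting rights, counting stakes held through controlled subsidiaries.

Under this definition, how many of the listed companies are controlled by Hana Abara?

Hana holds 44% of Cinder, so Hana controls Cinder.
Hana and Cinder together hold 9% + 85% = 94% of Auriga, so Hana controls Auriga.
Cinder holds 100% of Redfern, so Hana controls Redfern.
Hana and Cinder together hold 80% + 20% = 100% of Vantage, so Hana controls Vantage.
No other company's threshold is met.
Hana controls 4 companies.

4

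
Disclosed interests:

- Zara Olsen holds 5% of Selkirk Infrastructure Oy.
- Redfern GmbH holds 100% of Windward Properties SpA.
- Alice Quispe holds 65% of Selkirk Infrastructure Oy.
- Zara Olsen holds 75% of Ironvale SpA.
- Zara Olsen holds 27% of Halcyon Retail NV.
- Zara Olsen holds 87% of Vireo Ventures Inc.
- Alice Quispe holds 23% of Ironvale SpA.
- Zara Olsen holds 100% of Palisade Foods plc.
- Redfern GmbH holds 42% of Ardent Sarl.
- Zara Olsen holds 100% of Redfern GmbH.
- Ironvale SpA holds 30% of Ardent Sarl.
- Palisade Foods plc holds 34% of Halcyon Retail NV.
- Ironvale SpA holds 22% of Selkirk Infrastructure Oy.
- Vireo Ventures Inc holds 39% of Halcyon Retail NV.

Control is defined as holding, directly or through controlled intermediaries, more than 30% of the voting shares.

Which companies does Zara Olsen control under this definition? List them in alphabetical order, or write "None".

Zara holds 100% of Redfern, so Zara controls Redfern.
Zara holds 75% of Ironvale, so Zara controls Ironvale.
Redfern holds 100% of Windward, so Zara controls Windward.
Zara holds 100% of Palisade, so Zara controls Palisade.
Zara holds 87% of Vireo, so Zara controls Vireo.
Redfern and Ironvale together hold 42% + 30% = 72% of Ardent, so Zara controls Ardent.
Palisade and Zara and Vireo together hold 34% + 27% + 39% = 100% of Halcyon, so Zara controls Halcyon.
No other company's threshold is met.

Ardent Sarl, Halcyon Retail NV, Ironvale SpA, Palisade Foods plc, Redfern GmbH, Vireo Ventures Inc, Windward Properties SpA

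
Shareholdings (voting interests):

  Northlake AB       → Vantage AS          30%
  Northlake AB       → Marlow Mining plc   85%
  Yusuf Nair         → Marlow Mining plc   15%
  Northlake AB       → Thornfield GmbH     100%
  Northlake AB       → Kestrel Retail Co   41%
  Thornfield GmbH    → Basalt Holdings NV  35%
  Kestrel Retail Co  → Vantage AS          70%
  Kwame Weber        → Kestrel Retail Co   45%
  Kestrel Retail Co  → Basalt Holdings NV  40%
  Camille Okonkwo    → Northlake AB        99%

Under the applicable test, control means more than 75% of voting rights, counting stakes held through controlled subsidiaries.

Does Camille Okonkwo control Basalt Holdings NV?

Camille holds 99% of Northlake, so Camille controls Northlake.
Northlake holds 100% of Thornfield, so Camille controls Thornfield.
Northlake holds 85% of Marlow, so Camille controls Marlow.
In Basalt, Camille's side holds only 35%, not > 75%.
So Camille does not control Basalt.

No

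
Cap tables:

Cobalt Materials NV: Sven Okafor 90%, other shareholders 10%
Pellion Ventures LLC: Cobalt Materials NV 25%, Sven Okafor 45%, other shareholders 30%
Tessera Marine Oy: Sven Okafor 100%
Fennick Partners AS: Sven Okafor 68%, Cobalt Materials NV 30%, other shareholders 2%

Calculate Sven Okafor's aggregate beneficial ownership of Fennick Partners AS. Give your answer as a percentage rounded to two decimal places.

Sven reaches Fennick along 2 paths.
Direct stake: 68% = 68%.
Via Cobalt: 90% × 30% = 27%.
Total: 68% + 27% = 95%.
Rounded: 95.00%.

95.00%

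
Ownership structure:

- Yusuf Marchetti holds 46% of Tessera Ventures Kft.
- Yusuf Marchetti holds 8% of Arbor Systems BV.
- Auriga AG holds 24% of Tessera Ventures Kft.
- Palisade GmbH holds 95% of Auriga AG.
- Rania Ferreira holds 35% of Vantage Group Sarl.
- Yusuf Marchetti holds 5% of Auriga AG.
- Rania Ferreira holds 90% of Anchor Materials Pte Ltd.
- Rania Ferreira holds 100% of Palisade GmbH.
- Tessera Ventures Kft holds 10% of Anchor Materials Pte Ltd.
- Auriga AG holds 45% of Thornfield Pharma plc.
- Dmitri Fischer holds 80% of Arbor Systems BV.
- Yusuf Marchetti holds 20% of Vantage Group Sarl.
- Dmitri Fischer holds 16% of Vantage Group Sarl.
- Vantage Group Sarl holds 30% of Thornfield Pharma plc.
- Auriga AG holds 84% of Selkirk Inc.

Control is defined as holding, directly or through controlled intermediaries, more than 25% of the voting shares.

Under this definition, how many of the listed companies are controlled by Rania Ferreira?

Rania holds 100% of Palisade, so Rania controls Palisade.
Palisade holds 95% of Auriga, so Rania controls Auriga.
Rania holds 35% of Vantage, so Rania controls Vantage.
Auriga and Vantage together hold 45% + 30% = 75% of Thornfield, so Rania controls Thornfield.
Rania holds 90% of Anchor, so Rania controls Anchor.
Auriga holds 84% of Selkirk, so Rania controls Selkirk.
No other company's threshold is met.
Rania controls 6 companies.

6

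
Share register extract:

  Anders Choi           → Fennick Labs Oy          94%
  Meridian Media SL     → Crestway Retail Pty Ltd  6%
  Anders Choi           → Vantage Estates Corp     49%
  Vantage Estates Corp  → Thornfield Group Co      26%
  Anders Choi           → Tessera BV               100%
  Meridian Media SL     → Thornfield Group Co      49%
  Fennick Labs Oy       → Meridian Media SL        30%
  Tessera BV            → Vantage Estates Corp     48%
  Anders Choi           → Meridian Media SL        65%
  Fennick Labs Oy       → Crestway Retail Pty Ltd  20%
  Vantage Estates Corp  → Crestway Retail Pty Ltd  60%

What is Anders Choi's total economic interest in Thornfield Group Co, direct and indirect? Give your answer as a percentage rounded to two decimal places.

70.89%

Anders reaches Thornfield along 4 paths.
Via Fennick → Meridian: 94% × 30% × 49% = 13.818%.
Via Meridian: 65% × 49% = 31.85%.
Via Tessera → Vantage: 100% × 48% × 26% = 12.48%.
Via Vantage: 49% × 26% = 12.74%.
Total: 13.818% + 31.85% + 12.48% + 12.74% = 70.888%.
Rounded: 70.89%.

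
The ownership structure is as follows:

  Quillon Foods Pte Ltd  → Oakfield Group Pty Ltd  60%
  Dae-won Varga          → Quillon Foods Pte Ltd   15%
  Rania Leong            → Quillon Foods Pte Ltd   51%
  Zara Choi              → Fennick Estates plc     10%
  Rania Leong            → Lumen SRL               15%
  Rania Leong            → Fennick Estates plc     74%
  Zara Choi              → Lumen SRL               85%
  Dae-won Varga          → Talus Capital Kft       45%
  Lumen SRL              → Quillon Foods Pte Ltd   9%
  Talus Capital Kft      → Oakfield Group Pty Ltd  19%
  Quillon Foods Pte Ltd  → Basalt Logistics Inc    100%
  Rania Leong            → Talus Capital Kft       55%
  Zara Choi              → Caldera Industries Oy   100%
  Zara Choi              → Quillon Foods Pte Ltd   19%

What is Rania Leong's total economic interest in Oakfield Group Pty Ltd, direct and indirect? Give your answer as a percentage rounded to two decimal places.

41.86%

Rania reaches Oakfield along 3 paths.
Via Quillon: 51% × 60% = 30.6%.
Via Lumen → Quillon: 15% × 9% × 60% = 0.81%.
Via Talus: 55% × 19% = 10.45%.
Total: 30.6% + 0.81% + 10.45% = 41.86%.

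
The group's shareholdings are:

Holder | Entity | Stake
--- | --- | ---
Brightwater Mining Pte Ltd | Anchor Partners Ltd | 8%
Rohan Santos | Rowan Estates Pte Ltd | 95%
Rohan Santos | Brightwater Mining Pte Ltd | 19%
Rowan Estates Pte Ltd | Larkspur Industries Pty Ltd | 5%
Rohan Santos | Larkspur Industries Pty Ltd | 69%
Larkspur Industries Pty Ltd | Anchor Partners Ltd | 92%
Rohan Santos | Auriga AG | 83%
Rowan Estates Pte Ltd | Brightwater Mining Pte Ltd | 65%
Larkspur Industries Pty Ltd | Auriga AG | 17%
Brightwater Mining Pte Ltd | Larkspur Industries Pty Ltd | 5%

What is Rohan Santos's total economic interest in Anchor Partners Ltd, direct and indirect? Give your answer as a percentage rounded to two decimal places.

78.02%

Rohan reaches Anchor along 6 paths.
Via Rowan → Brightwater: 95% × 65% × 8% = 4.94%.
Via Brightwater: 19% × 8% = 1.52%.
Via Rowan → Brightwater → Larkspur: 95% × 65% × 5% × 92% = 2.8405%.
Via Brightwater → Larkspur: 19% × 5% × 92% = 0.874%.
Via Rowan → Larkspur: 95% × 5% × 92% = 4.37%.
Via Larkspur: 69% × 92% = 63.48%.
Total: 4.94% + 1.52% + 2.8405% + 0.874% + 4.37% + 63.48% = 78.0245%.
Rounded: 78.02%.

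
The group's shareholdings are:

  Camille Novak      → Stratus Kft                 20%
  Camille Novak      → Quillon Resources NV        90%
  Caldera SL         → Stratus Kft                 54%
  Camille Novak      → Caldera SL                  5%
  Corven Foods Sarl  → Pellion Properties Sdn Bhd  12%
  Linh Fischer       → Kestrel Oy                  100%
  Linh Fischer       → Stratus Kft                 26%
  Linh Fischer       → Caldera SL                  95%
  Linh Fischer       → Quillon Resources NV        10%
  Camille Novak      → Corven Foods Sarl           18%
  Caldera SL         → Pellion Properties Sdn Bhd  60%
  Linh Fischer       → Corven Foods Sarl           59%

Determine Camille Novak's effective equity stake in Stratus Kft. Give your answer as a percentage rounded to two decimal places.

Camille reaches Stratus along 2 paths.
Direct stake: 20% = 20%.
Via Caldera: 5% × 54% = 2.7%.
Total: 20% + 2.7% = 22.7%.
Rounded: 22.70%.

22.70%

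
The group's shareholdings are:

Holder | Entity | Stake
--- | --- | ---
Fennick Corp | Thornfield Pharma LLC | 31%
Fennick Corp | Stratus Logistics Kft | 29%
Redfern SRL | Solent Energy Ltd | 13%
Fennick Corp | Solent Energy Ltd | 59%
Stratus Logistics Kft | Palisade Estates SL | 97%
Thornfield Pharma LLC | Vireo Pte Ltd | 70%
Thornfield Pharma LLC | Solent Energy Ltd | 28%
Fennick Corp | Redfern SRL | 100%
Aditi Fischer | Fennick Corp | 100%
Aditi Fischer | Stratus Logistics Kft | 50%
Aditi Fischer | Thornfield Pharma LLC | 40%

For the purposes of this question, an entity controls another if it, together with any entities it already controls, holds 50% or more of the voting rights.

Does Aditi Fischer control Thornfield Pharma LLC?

Yes

Aditi holds 100% of Fennick, so Aditi controls Fennick.
Fennick and Aditi together hold 31% + 40% = 71% of Thornfield, so Aditi controls Thornfield.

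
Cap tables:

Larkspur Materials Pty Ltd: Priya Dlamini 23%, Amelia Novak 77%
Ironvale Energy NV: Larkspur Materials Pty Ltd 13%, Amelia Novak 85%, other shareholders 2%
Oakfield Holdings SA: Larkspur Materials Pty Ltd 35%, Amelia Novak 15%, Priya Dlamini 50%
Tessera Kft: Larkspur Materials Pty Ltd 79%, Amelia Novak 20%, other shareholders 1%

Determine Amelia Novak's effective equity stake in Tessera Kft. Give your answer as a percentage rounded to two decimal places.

Amelia reaches Tessera along 2 paths.
Via Larkspur: 77% × 79% = 60.83%.
Direct stake: 20% = 20%.
Total: 60.83% + 20% = 80.83%.

80.83%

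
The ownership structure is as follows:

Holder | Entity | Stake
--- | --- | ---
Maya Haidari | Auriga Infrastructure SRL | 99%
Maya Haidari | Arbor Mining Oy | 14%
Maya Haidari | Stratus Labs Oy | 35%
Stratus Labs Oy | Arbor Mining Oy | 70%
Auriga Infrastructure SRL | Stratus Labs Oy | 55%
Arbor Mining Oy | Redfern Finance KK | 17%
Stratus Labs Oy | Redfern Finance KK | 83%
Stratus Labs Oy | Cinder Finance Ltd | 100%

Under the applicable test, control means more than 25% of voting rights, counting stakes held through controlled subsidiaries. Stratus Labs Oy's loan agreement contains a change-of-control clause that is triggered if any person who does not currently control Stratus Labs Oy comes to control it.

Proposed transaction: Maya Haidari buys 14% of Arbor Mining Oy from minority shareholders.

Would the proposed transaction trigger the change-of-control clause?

The purchase changes only Maya's holdings, so Maya is the only person who could newly come to control Stratus.
Maya holds 99% of Auriga, so Maya controls Auriga.
Maya and Auriga together hold 35% + 55% = 90% of Stratus, so Maya controls Stratus.
So Maya already controls Stratus before the transaction.
After the purchase, Maya's direct stake in Arbor rises to 14% + 14% = 28%.
Maya controlled Stratus already, so this is not a new person acquiring control; every other person's position is unchanged or reduced.
No new person acquires control, so the clause is not triggered.

No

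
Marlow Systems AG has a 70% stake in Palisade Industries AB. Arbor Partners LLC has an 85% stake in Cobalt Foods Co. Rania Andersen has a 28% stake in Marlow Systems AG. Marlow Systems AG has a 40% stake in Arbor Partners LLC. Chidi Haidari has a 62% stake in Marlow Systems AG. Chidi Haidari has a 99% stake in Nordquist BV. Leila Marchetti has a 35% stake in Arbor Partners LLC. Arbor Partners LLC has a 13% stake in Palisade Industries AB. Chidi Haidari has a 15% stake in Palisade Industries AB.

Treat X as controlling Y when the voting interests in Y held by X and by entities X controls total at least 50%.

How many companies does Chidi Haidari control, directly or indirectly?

3

Chidi holds 62% of Marlow, so Chidi controls Marlow.
Chidi and Marlow together hold 15% + 70% = 85% of Palisade, so Chidi controls Palisade.
Chidi holds 99% of Nordquist, so Chidi controls Nordquist.
No other company's threshold is met.
Chidi controls 3 companies.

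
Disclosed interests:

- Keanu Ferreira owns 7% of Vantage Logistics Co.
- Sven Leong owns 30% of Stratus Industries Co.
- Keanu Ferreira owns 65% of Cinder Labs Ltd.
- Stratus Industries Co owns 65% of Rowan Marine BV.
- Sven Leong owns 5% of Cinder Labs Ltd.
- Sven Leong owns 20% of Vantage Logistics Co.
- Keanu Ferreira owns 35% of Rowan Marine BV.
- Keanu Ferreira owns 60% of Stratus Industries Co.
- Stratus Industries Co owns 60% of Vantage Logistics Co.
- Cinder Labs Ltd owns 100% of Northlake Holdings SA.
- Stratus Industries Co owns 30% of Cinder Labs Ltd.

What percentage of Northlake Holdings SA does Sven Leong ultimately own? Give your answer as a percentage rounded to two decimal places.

Sven reaches Northlake along 2 paths.
Via Cinder: 5% × 100% = 5%.
Via Stratus → Cinder: 30% × 30% × 100% = 9%.
Total: 5% + 9% = 14%.
Rounded: 14.00%.

14.00%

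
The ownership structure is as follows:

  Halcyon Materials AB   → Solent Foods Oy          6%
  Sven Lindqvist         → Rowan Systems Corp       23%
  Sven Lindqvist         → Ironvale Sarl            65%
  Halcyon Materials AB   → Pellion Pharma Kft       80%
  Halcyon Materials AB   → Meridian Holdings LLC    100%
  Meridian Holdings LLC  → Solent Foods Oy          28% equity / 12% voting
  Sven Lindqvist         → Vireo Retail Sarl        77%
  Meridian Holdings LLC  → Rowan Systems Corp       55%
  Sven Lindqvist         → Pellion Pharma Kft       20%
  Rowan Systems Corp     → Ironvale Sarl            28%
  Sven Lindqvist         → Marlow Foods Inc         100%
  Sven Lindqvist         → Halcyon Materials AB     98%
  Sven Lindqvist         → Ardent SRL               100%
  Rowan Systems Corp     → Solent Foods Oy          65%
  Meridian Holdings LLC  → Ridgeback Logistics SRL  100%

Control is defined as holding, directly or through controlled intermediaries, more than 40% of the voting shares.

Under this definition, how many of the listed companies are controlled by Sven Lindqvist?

Sven holds 100% of Marlow, so Sven controls Marlow.
Sven holds 98% of Halcyon, so Sven controls Halcyon.
Halcyon holds 100% of Meridian, so Sven controls Meridian.
Sven and Halcyon together hold 20% + 80% = 100% of Pellion, so Sven controls Pellion.
Meridian and Sven together hold 55% + 23% = 78% of Rowan, so Sven controls Rowan.
Sven holds 77% of Vireo, so Sven controls Vireo.
Rowan and Meridian and Halcyon together hold 65% + 12% + 6% = 83% of Solent, so Sven controls Solent.
Meridian holds 100% of Ridgeback, so Sven controls Ridgeback.
Sven holds 100% of Ardent, so Sven controls Ardent.
Sven and Rowan together hold 65% + 28% = 93% of Ironvale, so Sven controls Ironvale.
Sven controls 10 companies.

10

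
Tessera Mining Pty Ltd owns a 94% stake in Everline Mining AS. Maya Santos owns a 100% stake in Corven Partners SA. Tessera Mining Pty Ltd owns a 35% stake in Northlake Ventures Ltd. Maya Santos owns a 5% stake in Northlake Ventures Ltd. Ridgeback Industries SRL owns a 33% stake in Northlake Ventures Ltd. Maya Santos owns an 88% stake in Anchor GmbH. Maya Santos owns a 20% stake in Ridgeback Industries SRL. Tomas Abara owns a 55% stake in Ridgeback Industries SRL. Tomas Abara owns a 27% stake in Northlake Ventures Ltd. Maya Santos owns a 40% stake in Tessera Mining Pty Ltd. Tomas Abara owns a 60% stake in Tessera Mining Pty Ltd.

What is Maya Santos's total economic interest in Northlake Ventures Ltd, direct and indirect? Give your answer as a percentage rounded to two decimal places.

Maya reaches Northlake along 3 paths.
Direct stake: 5% = 5%.
Via Ridgeback: 20% × 33% = 6.6%.
Via Tessera: 40% × 35% = 14%.
Total: 5% + 6.6% + 14% = 25.6%.
Rounded: 25.60%.

25.60%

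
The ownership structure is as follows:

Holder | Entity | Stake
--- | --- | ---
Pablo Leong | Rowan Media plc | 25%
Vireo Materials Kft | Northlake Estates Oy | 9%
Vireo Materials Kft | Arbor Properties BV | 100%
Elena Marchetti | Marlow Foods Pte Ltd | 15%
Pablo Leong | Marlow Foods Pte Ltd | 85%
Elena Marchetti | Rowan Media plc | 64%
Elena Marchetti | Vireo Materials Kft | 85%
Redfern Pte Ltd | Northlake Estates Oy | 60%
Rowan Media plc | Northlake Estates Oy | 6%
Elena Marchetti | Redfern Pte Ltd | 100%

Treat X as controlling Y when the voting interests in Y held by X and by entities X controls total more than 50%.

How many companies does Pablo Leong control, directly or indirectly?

1

Pablo holds 85% of Marlow, so Pablo controls Marlow.
No other company's threshold is met.
Pablo controls 1 company.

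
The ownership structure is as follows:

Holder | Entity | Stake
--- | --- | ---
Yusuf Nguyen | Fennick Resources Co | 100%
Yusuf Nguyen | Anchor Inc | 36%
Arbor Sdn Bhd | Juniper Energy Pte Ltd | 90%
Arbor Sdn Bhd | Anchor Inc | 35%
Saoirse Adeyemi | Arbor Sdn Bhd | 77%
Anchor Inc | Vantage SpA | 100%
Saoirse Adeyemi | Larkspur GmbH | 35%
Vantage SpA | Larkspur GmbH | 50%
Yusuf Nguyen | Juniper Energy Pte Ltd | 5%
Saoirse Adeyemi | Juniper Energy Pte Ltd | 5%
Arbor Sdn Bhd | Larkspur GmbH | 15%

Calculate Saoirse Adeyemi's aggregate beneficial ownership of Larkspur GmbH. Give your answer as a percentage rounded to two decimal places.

Saoirse reaches Larkspur along 3 paths.
Direct stake: 35% = 35%.
Via Arbor → Anchor → Vantage: 77% × 35% × 100% × 50% = 13.475%.
Via Arbor: 77% × 15% = 11.55%.
Total: 35% + 13.475% + 11.55% = 60.025%.
Rounded: 60.03%.

60.03%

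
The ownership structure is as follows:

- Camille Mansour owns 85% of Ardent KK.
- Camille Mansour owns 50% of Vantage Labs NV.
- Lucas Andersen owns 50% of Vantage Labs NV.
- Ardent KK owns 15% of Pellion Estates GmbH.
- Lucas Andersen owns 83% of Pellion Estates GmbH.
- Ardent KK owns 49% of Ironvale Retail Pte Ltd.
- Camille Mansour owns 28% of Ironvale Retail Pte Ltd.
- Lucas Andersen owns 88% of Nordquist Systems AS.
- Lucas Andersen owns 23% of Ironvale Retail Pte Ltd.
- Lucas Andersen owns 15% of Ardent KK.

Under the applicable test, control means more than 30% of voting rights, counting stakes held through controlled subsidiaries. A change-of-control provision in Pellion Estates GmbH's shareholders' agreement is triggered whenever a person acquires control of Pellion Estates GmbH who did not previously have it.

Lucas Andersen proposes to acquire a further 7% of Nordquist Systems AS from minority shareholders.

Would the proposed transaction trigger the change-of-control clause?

The purchase changes only Lucas's holdings, so Lucas is the only person who could newly come to control Pellion.
Lucas holds 83% of Pellion, so Lucas controls Pellion.
So Lucas already controls Pellion before the transaction.
After the purchase, Lucas's direct stake in Nordquist rises to 88% + 7% = 95%.
Lucas controlled Pellion already, so this is not a new person acquiring control; every other person's position is unchanged or reduced.
No new person acquires control, so the clause is not triggered.

No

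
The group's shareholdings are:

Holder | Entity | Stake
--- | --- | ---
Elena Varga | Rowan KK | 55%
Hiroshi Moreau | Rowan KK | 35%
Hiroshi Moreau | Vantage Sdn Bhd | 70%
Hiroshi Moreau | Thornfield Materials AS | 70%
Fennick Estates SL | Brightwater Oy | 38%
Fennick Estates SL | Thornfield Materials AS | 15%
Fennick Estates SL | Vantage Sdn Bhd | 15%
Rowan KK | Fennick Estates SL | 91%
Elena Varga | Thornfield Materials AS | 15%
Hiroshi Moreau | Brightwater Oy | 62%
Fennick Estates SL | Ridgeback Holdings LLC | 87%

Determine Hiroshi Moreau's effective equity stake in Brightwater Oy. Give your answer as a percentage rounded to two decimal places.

74.10%

Hiroshi reaches Brightwater along 2 paths.
Via Rowan → Fennick: 35% × 91% × 38% = 12.103%.
Direct stake: 62% = 62%.
Total: 12.103% + 62% = 74.103%.
Rounded: 74.10%.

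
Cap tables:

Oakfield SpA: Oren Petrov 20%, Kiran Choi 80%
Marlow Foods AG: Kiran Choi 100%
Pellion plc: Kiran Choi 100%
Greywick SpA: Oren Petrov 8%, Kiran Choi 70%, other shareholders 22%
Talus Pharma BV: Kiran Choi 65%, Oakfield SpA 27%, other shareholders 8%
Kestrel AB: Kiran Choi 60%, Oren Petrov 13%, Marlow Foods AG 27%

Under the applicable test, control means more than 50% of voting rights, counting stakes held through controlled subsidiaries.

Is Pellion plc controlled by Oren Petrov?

Oren's largest direct stake is 20% in Oakfield, which does not meet the threshold, so Oren controls no company.
Neither Oren nor any entity Oren controls holds any voting interest in Pellion.
So Oren does not control Pellion.

No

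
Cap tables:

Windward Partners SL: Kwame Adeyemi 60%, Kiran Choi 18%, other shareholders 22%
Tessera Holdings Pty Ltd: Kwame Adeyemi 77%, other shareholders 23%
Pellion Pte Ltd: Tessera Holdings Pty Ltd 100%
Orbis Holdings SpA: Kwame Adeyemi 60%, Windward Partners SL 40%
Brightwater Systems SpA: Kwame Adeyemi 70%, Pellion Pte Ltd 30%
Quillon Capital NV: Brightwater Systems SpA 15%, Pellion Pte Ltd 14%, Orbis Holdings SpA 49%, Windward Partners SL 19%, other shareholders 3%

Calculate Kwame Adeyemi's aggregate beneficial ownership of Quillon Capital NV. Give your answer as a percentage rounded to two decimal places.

77.31%

Kwame reaches Quillon along 6 paths.
Via Brightwater: 70% × 15% = 10.5%.
Via Tessera → Pellion → Brightwater: 77% × 100% × 30% × 15% = 3.465%.
Via Tessera → Pellion: 77% × 100% × 14% = 10.78%.
Via Orbis: 60% × 49% = 29.4%.
Via Windward → Orbis: 60% × 40% × 49% = 11.76%.
Via Windward: 60% × 19% = 11.4%.
Total: 10.5% + 3.465% + 10.78% + 29.4% + 11.76% + 11.4% = 77.305%.
Rounded: 77.31%.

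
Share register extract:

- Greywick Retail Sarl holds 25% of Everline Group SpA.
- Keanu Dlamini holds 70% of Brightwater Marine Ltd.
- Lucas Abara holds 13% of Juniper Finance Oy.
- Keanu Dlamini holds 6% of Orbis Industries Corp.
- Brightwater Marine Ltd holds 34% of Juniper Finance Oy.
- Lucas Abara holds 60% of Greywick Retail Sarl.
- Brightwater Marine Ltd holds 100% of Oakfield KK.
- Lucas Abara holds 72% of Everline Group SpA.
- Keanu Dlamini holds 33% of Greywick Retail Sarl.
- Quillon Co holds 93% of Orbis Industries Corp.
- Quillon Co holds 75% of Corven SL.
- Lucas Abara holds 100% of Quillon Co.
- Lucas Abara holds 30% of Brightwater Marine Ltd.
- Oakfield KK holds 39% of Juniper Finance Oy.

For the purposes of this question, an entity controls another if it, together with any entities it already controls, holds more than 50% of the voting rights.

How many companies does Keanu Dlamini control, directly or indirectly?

3

Keanu holds 70% of Brightwater, so Keanu controls Brightwater.
Brightwater holds 100% of Oakfield, so Keanu controls Oakfield.
Oakfield and Brightwater together hold 39% + 34% = 73% of Juniper, so Keanu controls Juniper.
No other company's threshold is met.
Keanu controls 3 companies.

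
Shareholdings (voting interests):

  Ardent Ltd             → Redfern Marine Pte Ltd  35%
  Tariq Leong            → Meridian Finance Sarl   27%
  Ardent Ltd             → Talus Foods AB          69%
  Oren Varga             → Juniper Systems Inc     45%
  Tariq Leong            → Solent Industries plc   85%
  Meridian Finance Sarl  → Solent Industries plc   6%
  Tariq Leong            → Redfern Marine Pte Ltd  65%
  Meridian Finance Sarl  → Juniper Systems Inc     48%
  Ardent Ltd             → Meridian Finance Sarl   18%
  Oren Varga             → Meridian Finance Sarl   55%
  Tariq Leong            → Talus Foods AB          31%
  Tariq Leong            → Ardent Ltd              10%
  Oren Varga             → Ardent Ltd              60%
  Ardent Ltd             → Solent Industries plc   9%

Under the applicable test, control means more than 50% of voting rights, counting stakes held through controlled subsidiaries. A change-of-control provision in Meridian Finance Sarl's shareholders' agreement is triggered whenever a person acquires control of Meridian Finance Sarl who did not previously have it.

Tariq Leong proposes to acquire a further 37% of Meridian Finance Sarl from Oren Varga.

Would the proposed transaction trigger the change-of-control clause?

The purchase adds only to Tariq's holdings (Oren's stake shrinks), so Tariq is the only person who could newly come to control Meridian.
Tariq holds 65% of Redfern, so Tariq controls Redfern.
Tariq holds 85% of Solent, so Tariq controls Solent.
In Meridian, Tariq's side holds only 27%, not > 50%.
So before the transaction, Tariq does not control Meridian.
After the purchase, Tariq's direct stake in Meridian rises to 27% + 37% = 64%, and Oren's stake falls to 18%.
Tariq holds 64% of Meridian, so Tariq controls Meridian.
Tariq did not control Meridian before and does after, so the clause is triggered.

Yes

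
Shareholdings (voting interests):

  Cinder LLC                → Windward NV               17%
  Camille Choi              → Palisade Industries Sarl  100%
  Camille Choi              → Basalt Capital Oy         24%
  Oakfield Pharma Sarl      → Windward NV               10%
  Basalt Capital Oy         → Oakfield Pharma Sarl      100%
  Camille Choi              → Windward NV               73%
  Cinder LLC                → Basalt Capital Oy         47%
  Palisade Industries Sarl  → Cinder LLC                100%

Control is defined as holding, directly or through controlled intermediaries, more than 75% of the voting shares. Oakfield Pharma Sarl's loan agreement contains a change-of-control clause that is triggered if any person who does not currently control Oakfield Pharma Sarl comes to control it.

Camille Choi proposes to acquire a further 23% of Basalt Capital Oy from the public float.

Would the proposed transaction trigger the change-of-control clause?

The purchase changes only Camille's holdings, so Camille is the only person who could newly come to control Oakfield.
Camille holds 100% of Palisade, so Camille controls Palisade.
Palisade holds 100% of Cinder, so Camille controls Cinder.
Cinder and Camille together hold 17% + 73% = 90% of Windward, so Camille controls Windward.
Neither Camille nor any entity Camille controls holds any voting interest in Oakfield.
So before the transaction, Camille does not control Oakfield.
After the purchase, Camille's direct stake in Basalt rises to 24% + 23% = 47%.
Camille and Cinder together hold 47% + 47% = 94% of Basalt, so Camille controls Basalt.
Basalt holds 100% of Oakfield, so Camille controls Oakfield.
Camille did not control Oakfield before and does after, so the clause is triggered.

Yes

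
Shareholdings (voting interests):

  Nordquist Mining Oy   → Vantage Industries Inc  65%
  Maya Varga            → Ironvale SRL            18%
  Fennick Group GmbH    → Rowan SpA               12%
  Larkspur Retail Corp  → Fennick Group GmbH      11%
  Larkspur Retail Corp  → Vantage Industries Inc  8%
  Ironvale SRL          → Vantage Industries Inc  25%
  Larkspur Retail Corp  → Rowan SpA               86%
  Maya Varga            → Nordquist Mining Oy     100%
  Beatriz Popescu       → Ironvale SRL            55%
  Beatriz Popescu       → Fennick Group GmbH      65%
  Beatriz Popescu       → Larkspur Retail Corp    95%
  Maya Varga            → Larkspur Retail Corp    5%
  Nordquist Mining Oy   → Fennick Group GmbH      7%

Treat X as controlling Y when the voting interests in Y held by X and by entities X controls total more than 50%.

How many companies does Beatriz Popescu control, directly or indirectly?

4

Beatriz holds 95% of Larkspur, so Beatriz controls Larkspur.
Beatriz holds 55% of Ironvale, so Beatriz controls Ironvale.
Larkspur and Beatriz together hold 11% + 65% = 76% of Fennick, so Beatriz controls Fennick.
Larkspur and Fennick together hold 86% + 12% = 98% of Rowan, so Beatriz controls Rowan.
No other company's threshold is met.
Beatriz controls 4 companies.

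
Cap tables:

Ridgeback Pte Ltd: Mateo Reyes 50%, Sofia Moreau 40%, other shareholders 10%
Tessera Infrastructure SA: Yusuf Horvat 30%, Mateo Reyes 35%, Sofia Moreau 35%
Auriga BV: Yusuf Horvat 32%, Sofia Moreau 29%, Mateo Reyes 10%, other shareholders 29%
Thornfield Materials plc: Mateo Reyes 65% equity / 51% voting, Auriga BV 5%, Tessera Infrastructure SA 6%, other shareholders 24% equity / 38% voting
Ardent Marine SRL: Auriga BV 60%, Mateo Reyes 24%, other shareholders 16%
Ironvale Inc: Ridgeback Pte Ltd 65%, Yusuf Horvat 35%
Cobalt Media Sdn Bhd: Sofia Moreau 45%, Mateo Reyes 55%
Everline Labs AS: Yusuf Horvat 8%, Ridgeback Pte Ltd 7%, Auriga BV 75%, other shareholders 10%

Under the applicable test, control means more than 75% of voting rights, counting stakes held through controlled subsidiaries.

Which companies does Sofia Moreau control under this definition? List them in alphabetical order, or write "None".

Sofia's largest direct stake is 45% in Cobalt, which does not meet the threshold.

None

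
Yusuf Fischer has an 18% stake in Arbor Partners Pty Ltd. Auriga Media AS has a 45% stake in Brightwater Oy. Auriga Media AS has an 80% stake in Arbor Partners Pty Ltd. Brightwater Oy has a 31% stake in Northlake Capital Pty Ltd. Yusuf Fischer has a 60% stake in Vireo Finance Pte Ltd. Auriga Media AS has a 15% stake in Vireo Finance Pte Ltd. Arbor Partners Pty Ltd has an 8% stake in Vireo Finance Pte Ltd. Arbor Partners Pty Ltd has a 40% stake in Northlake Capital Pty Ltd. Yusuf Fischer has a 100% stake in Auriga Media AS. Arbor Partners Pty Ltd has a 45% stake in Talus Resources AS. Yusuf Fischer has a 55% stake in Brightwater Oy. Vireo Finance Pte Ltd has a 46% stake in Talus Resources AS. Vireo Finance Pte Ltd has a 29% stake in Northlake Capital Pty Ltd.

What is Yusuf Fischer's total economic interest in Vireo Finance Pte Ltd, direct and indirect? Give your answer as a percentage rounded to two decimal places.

82.84%

Yusuf reaches Vireo along 4 paths.
Via Auriga: 100% × 15% = 15%.
Via Auriga → Arbor: 100% × 80% × 8% = 6.4%.
Via Arbor: 18% × 8% = 1.44%.
Direct stake: 60% = 60%.
Total: 15% + 6.4% + 1.44% + 60% = 82.84%.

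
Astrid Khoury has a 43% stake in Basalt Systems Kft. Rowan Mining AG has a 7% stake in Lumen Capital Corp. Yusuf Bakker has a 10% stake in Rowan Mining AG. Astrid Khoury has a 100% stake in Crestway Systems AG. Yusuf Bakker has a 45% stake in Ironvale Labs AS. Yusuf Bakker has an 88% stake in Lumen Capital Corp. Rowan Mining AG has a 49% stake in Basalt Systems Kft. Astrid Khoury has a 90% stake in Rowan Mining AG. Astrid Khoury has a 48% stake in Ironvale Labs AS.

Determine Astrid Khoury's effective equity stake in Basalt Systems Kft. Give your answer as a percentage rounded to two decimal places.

Astrid reaches Basalt along 2 paths.
Direct stake: 43% = 43%.
Via Rowan: 90% × 49% = 44.1%.
Total: 43% + 44.1% = 87.1%.
Rounded: 87.10%.

87.10%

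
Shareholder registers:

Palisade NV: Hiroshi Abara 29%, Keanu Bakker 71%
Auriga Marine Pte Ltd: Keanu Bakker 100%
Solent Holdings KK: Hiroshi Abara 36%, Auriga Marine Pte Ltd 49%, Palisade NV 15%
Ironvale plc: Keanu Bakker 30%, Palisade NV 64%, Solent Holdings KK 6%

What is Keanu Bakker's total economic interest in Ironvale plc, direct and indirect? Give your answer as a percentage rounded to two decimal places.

Keanu reaches Ironvale along 4 paths.
Direct stake: 30% = 30%.
Via Palisade: 71% × 64% = 45.44%.
Via Auriga → Solent: 100% × 49% × 6% = 2.94%.
Via Palisade → Solent: 71% × 15% × 6% = 0.639%.
Total: 30% + 45.44% + 2.94% + 0.639% = 79.019%.
Rounded: 79.02%.

79.02%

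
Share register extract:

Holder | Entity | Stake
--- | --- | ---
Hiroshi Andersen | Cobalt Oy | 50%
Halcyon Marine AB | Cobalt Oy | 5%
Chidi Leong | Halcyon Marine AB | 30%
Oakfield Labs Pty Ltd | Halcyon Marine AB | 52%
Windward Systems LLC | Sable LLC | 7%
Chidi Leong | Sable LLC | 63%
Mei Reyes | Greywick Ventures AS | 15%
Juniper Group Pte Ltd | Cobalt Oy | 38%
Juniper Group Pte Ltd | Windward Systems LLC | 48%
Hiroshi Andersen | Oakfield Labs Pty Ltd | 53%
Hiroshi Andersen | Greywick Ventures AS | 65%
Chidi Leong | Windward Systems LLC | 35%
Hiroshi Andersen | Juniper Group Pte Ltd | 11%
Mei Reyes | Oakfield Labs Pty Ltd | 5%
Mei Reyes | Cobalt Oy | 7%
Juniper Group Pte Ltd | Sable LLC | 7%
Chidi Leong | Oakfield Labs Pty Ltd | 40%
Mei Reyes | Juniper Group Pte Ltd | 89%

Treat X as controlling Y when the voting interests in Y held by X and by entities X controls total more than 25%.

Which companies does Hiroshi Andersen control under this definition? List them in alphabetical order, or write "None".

Hiroshi holds 53% of Oakfield, so Hiroshi controls Oakfield.
Oakfield holds 52% of Halcyon, so Hiroshi controls Halcyon.
Hiroshi holds 65% of Greywick, so Hiroshi controls Greywick.
Halcyon and Hiroshi together hold 5% + 50% = 55% of Cobalt, so Hiroshi controls Cobalt.
No other company's threshold is met.

Cobalt Oy, Greywick Ventures AS, Halcyon Marine AB, Oakfield Labs Pty Ltd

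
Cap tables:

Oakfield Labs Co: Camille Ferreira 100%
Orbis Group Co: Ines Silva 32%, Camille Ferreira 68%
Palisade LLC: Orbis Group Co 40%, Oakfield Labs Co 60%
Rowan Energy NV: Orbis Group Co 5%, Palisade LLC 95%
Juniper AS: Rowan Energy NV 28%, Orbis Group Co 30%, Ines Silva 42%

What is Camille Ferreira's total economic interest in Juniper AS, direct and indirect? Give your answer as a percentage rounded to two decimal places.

Camille reaches Juniper along 4 paths.
Via Orbis → Rowan: 68% × 5% × 28% = 0.952%.
Via Orbis → Palisade → Rowan: 68% × 40% × 95% × 28% = 7.2352%.
Via Oakfield → Palisade → Rowan: 100% × 60% × 95% × 28% = 15.96%.
Via Orbis: 68% × 30% = 20.4%.
Total: 0.952% + 7.2352% + 15.96% + 20.4% = 44.5472%.
Rounded: 44.55%.

44.55%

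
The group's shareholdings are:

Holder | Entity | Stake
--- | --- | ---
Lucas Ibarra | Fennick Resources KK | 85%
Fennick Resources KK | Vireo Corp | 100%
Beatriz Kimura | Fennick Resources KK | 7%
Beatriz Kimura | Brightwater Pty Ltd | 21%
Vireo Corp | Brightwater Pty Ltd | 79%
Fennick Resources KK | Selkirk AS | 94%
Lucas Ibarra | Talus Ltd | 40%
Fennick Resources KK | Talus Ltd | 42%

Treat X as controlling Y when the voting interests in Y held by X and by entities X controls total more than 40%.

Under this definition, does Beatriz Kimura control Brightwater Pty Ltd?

No

Beatriz's largest direct stake is 21% in Brightwater, which does not meet the threshold, so Beatriz controls no company.
In Brightwater, Beatriz's side holds only 21%, not > 40%.
So Beatriz does not control Brightwater.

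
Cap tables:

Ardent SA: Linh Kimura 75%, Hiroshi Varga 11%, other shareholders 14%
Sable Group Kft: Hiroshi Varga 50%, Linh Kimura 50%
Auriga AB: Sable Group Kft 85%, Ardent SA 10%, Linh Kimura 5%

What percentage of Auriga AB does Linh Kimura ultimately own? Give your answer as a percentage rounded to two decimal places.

55.00%

Linh reaches Auriga along 3 paths.
Via Sable: 50% × 85% = 42.5%.
Via Ardent: 75% × 10% = 7.5%.
Direct stake: 5% = 5%.
Total: 42.5% + 7.5% + 5% = 55%.
Rounded: 55.00%.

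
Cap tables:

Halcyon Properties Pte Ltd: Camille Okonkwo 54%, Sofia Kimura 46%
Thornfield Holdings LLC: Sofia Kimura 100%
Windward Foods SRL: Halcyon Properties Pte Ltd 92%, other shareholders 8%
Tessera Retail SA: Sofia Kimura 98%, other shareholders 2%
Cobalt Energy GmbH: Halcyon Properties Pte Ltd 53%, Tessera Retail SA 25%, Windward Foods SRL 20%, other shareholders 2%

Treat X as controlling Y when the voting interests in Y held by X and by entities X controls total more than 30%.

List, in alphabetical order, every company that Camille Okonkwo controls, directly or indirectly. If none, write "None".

Cobalt Energy GmbH, Halcyon Properties Pte Ltd, Windward Foods SRL

Camille holds 54% of Halcyon, so Camille controls Halcyon.
Halcyon holds 92% of Windward, so Camille controls Windward.
Halcyon and Windward together hold 53% + 20% = 73% of Cobalt, so Camille controls Cobalt.
No other company's threshold is met.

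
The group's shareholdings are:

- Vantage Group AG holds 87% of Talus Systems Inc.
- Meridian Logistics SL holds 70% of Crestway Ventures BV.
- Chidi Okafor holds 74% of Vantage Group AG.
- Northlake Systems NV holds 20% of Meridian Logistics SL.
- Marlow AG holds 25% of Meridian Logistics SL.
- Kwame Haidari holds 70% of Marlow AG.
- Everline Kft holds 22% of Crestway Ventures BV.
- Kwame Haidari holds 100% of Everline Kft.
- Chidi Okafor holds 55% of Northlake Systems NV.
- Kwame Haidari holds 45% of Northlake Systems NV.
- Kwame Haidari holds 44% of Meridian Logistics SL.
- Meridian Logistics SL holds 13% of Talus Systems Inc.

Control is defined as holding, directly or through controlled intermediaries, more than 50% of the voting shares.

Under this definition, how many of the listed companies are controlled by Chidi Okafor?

Chidi holds 55% of Northlake, so Chidi controls Northlake.
Chidi holds 74% of Vantage, so Chidi controls Vantage.
Vantage holds 87% of Talus, so Chidi controls Talus.
No other company's threshold is met.
Chidi controls 3 companies.

3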